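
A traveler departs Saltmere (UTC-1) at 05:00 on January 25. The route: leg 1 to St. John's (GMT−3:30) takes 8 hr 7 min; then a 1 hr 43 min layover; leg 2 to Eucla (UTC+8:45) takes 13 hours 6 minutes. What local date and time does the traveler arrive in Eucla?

13:41 on January 26

Convert departure to UTC: 05:00 + 1:00 = 06:00 UTC on Jan 25.
Add 8 hours and 7 minutes leg 1 → 14:07 UTC.
Add 1 hour 43 minutes layover in St. John's → 15:50 UTC.
Add 13 hours 6 minutes leg 2 → 04:56 UTC (Jan 26).
Eucla is UTC+8:45, so local arrival = 04:56 + 8:45 = 13:41 on Jan 26.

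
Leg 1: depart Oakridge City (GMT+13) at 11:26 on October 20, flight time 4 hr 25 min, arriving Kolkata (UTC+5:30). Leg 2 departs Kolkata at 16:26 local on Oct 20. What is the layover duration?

8 hours 5 minutes

Convert departure to UTC: 11:26 − 13:00 = 22:26 UTC on Oct 19.
Add 4 hours 25 minutes flight time → 02:51 UTC (Oct 20).
Kolkata is UTC+5:30, so local arrival = 02:51 + 5:30 = 08:21 on Oct 20.
Layover = 16:26 − 08:21 = 8 hours 5 minutes.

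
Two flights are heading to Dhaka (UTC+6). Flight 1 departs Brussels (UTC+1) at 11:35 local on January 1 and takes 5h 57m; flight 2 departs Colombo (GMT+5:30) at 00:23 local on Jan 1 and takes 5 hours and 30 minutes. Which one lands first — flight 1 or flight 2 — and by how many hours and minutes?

Flight 1 in UTC: 11:35 − 1:00 = 10:35 on Jan 1.
+5 hours and 57 minutes → arrive 16:32 UTC on Jan 1.
Flight 2 in UTC: 00:23 − 5:30 = 18:53 on Dec 31.
+5 hours 30 minutes → arrive 00:23 UTC on Jan 1.
Flight 2 lands earlier by 16 hours 9 minutes.

the second, by 16 hours 9 minutes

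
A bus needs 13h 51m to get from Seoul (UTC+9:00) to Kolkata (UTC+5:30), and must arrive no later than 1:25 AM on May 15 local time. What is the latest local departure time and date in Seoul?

3:04 PM on May 14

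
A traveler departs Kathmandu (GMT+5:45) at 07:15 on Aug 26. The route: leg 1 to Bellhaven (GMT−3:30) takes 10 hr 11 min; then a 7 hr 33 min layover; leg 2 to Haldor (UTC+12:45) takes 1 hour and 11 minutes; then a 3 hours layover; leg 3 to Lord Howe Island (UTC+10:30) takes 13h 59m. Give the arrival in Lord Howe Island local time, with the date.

Convert departure to UTC: 07:15 − 5:45 = 01:30 UTC on Aug 26.
Add 10 hours 11 minutes leg 1 → 11:41 UTC.
Add 7 hours 33 minutes layover in Bellhaven → 19:14 UTC.
Add 1 hour and 11 minutes leg 2 → 20:25 UTC.
Add 3 hours layover in Haldor → 23:25 UTC.
Add 13 hours and 59 minutes leg 3 → 13:24 UTC (Aug 27).
Lord Howe Island is UTC+10:30, so local arrival = 13:24 + 10:30 = 23:54 on Aug 27.

23:54 on August 27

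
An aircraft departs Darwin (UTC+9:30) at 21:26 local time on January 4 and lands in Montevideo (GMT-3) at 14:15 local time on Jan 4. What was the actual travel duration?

5 hours 19 minutes

Montevideo is 12:30 behind Darwin.
Clock-face elapsed time (ignoring zones) is −7 hours 11 minutes.
Actual elapsed = −7 hours 11 minutes + 12:30 = 5 hours 19 minutes.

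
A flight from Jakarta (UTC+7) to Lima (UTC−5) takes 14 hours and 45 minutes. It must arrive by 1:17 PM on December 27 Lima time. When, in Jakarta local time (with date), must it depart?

Target arrival in UTC: 1:17 PM + 5:00 = 6:17 PM on Dec 27.
Subtract 14 hours and 45 minutes → departure 3:32 AM UTC on Dec 27.
Jakarta is UTC+7:00: 3:32 AM + 7:00 = 10:32 AM on Dec 27.

10:32 AM on December 27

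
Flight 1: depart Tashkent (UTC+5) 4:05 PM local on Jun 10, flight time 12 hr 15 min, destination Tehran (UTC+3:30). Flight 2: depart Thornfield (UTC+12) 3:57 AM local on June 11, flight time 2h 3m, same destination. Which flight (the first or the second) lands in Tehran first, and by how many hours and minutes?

the second, by 5 hours 20 minutes

Flight 1 in UTC: 4:05 PM − 5:00 = 11:05 AM on Jun 10.
+12 hours 15 minutes → arrive 11:20 PM UTC on Jun 10.
Flight 2 in UTC: 3:57 AM − 12:00 = 3:57 PM on Jun 10.
+2 hours 3 minutes → arrive 6:00 PM UTC on Jun 10.
Flight 2 lands earlier by 5 hours 20 minutes.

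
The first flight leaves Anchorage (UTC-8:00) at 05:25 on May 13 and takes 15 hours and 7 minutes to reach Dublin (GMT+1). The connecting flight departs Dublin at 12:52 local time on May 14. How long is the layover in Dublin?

7 hours 20 minutes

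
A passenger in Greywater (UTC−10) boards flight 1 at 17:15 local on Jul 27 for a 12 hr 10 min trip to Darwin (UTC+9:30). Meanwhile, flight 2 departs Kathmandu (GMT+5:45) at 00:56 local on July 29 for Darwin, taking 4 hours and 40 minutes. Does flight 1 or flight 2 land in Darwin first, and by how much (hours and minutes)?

Flight 1 in UTC: 17:15 + 10:00 = 03:15 on Jul 28.
+12 hours and 10 minutes → arrive 15:25 UTC on Jul 28.
Flight 2 in UTC: 00:56 − 5:45 = 19:11 on Jul 28.
+4 hours and 40 minutes → arrive 23:51 UTC on Jul 28.
Flight 1 lands earlier by 8 hours 26 minutes.

the first, by 8 hours 26 minutes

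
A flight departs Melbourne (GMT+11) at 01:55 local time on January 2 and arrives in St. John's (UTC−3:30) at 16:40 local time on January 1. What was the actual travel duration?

St. John's is 14:30 behind Melbourne.
Clock-face elapsed time (ignoring zones) is −9 hours 15 minutes.
Actual elapsed = −9 hours 15 minutes + 14:30 = 5 hours 15 minutes.

5 hours 15 minutes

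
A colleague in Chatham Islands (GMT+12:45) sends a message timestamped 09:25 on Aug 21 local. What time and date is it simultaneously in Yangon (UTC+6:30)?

Yangon is 6:15 behind Chatham Islands.
Shift by the zone difference: 09:25 − 6:15 = 03:10 on Aug 21 in Yangon.

03:10 on August 21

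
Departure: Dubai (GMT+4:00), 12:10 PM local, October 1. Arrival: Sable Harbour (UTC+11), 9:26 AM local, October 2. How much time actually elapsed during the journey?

14 hours 16 minutes

Departure in UTC: 12:10 PM − 4:00 = 8:10 AM on Oct 1.
Arrival in UTC: 9:26 AM − 11:00 = 10:26 PM on Oct 1.
Elapsed = 10:26 PM − 8:10 AM = 14 hours 16 minutes.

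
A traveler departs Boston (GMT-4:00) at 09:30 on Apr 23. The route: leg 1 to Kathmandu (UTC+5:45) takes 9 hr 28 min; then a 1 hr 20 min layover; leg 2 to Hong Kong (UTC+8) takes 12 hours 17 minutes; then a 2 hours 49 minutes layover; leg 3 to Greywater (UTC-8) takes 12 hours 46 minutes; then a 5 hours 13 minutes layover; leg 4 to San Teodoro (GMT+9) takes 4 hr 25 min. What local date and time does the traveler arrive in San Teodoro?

Convert departure to UTC: 09:30 + 4:00 = 13:30 UTC on Apr 23.
Add 9 hours and 28 minutes leg 1 → 22:58 UTC.
Add 1 hour and 20 minutes layover in Kathmandu → 00:18 UTC (Apr 24).
Add 12 hours 17 minutes leg 2 → 12:35 UTC.
Add 2 hours and 49 minutes layover in Hong Kong → 15:24 UTC.
Add 12 hours and 46 minutes leg 3 → 04:10 UTC (Apr 25).
Add 5 hours 13 minutes layover in Greywater → 09:23 UTC.
Add 4 hours 25 minutes leg 4 → 13:48 UTC.
San Teodoro is UTC+9:00, so local arrival = 13:48 + 9:00 = 22:48 on Apr 25.

22:48 on April 25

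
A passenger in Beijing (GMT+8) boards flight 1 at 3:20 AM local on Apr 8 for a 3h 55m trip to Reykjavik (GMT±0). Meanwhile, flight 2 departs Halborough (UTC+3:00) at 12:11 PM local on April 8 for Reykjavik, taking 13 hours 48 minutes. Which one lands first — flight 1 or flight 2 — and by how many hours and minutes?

Flight 1 in UTC: 3:20 AM − 8:00 = 7:20 PM on Apr 7.
+3 hours 55 minutes → arrive 11:15 PM UTC on Apr 7.
Flight 2 in UTC: 12:11 PM − 3:00 = 9:11 AM on Apr 8.
+13 hours 48 minutes → arrive 10:59 PM UTC on Apr 8.
Flight 1 lands earlier by 23 hours 44 minutes.

the first, by 23 hours 44 minutes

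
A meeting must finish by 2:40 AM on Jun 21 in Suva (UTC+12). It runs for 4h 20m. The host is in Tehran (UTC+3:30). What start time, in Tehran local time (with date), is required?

1:50 PM on June 20

Target end time in UTC: 2:40 AM − 12:00 = 2:40 PM on Jun 20.
Subtract 4 hours 20 minutes → start 10:20 AM UTC on Jun 20.
Tehran is UTC+3:30: 10:20 AM + 3:30 = 1:50 PM on Jun 20.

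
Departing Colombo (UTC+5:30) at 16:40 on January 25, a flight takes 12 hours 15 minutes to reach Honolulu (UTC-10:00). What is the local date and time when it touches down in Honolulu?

Honolulu is 15:30 behind Colombo.
After 12 hours and 15 minutes it is 04:55 (Jan 26) in Colombo.
Shift by the zone difference: 04:55 − 15:30 = 13:25 on Jan 25 in Honolulu.

13:25 on January 25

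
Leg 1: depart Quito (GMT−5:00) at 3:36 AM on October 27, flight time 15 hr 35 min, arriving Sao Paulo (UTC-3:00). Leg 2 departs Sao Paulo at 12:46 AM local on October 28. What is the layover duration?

Convert departure to UTC: 3:36 AM + 5:00 = 8:36 AM UTC on Oct 27.
Add 15 hours and 35 minutes flight time → 12:11 AM UTC (Oct 28).
Sao Paulo is UTC−3:00, so local arrival = 12:11 AM − 3:00 = 9:11 PM on Oct 27.
Layover = 12:46 AM − 9:11 PM (+1 day) = 3 hours 35 minutes.

3 hours 35 minutes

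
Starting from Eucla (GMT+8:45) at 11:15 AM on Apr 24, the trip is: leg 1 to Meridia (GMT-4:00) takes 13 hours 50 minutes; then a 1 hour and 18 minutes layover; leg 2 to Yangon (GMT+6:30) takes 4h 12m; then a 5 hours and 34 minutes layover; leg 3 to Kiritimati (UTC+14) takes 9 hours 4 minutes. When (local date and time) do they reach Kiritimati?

2:28 AM on April 26

Convert departure to UTC: 11:15 AM − 8:45 = 2:30 AM UTC on Apr 24.
Add 13 hours and 50 minutes leg 1 → 4:20 PM UTC.
Add 1 hour and 18 minutes layover in Meridia → 5:38 PM UTC.
Add 4 hours and 12 minutes leg 2 → 9:50 PM UTC.
Add 5 hours and 34 minutes layover in Yangon → 3:24 AM UTC (Apr 25).
Add 9 hours 4 minutes leg 3 → 12:28 PM UTC.
Kiritimati is UTC+14:00, so local arrival = 12:28 PM + 14:00 = 2:28 AM on Apr 26.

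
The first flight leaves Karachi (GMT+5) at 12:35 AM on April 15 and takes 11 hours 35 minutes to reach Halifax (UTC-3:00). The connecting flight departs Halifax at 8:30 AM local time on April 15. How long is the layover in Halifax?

4 hours 20 minutes

Convert departure to UTC: 12:35 AM − 5:00 = 7:35 PM UTC on Apr 14.
Add 11 hours 35 minutes flight time → 7:10 AM UTC (Apr 15).
Halifax is UTC−3:00, so local arrival = 7:10 AM − 3:00 = 4:10 AM on Apr 15.
Layover = 8:30 AM − 4:10 AM = 4 hours 20 minutes.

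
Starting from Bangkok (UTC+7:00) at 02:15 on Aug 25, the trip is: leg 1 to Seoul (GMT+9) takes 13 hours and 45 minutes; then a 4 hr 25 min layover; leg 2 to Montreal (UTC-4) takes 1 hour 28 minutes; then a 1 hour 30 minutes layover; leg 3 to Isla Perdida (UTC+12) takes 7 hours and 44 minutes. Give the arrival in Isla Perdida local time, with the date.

12:07 on August 26

Convert departure to UTC: 02:15 − 7:00 = 19:15 UTC on Aug 24.
Add 13 hours and 45 minutes leg 1 → 09:00 UTC (Aug 25).
Add 4 hours and 25 minutes layover in Seoul → 13:25 UTC.
Add 1 hour and 28 minutes leg 2 → 14:53 UTC.
Add 1 hour and 30 minutes layover in Montreal → 16:23 UTC.
Add 7 hours 44 minutes leg 3 → 00:07 UTC (Aug 26).
Isla Perdida is UTC+12:00, so local arrival = 00:07 + 12:00 = 12:07 on Aug 26.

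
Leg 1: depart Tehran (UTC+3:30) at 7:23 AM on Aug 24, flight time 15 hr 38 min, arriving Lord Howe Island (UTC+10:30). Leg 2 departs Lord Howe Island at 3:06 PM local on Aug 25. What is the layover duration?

9 hours 5 minutes

Convert departure to UTC: 7:23 AM − 3:30 = 3:53 AM UTC on Aug 24.
Add 15 hours and 38 minutes flight time → 7:31 PM UTC.
Lord Howe Island is UTC+10:30, so local arrival = 7:31 PM + 10:30 = 6:01 AM on Aug 25.
Layover = 3:06 PM − 6:01 AM = 9 hours 5 minutes.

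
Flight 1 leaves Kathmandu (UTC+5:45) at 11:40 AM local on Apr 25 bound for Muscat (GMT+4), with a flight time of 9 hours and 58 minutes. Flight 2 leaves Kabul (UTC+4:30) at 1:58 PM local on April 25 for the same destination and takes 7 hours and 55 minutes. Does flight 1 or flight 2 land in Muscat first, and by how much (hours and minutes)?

Flight 1 in UTC: 11:40 AM − 5:45 = 5:55 AM on Apr 25.
+9 hours 58 minutes → arrive 3:53 PM UTC on Apr 25.
Flight 2 in UTC: 1:58 PM − 4:30 = 9:28 AM on Apr 25.
+7 hours 55 minutes → arrive 5:23 PM UTC on Apr 25.
Flight 1 lands earlier by 1 hour 30 minutes.

the first, by 1 hour 30 minutes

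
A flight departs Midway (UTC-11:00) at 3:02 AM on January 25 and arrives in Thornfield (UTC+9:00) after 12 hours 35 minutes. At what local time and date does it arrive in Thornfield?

11:37 AM on January 26

Convert departure to UTC: 3:02 AM + 11:00 = 2:02 PM UTC on Jan 25.
Add 12 hours 35 minutes travel time → 2:37 AM UTC (Jan 26).
Thornfield is UTC+9:00, so local arrival = 2:37 AM + 9:00 = 11:37 AM on Jan 26.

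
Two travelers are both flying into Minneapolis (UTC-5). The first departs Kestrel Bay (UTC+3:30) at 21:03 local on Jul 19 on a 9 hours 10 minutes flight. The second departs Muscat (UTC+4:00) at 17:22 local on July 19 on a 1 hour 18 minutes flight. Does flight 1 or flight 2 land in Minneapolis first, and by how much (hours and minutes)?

Flight 1 in UTC: 21:03 − 3:30 = 17:33 on Jul 19.
+9 hours 10 minutes → arrive 02:43 UTC on Jul 20.
Flight 2 in UTC: 17:22 − 4:00 = 13:22 on Jul 19.
+1 hour and 18 minutes → arrive 14:40 UTC on Jul 19.
Flight 2 lands earlier by 12 hours 3 minutes.

the second, by 12 hours 3 minutes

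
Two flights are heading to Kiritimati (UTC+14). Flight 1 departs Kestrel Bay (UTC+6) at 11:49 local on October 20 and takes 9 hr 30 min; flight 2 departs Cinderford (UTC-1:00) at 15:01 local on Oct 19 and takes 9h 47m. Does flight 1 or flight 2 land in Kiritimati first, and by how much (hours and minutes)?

the second, by 13 hours 31 minutes

Flight 1 in UTC: 11:49 − 6:00 = 05:49 on Oct 20.
+9 hours 30 minutes → arrive 15:19 UTC on Oct 20.
Flight 2 in UTC: 15:01 + 1:00 = 16:01 on Oct 19.
+9 hours 47 minutes → arrive 01:48 UTC on Oct 20.
Flight 2 lands earlier by 13 hours 31 minutes.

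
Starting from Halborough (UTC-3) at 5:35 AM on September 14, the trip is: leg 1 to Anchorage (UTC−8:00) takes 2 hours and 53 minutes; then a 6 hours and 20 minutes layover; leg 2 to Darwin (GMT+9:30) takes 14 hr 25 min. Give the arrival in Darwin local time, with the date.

5:43 PM on September 15

Convert departure to UTC: 5:35 AM + 3:00 = 8:35 AM UTC on Sep 14.
Add 2 hours and 53 minutes leg 1 → 11:28 AM UTC.
Add 6 hours and 20 minutes layover in Anchorage → 5:48 PM UTC.
Add 14 hours and 25 minutes leg 2 → 8:13 AM UTC (Sep 15).
Darwin is UTC+9:30, so local arrival = 8:13 AM + 9:30 = 5:43 PM on Sep 15.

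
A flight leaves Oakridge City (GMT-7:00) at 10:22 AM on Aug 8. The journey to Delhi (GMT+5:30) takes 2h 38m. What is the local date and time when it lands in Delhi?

Convert departure to UTC: 10:22 AM + 7:00 = 5:22 PM UTC on Aug 8.
Add 2 hours 38 minutes travel time → 8:00 PM UTC.
Delhi is UTC+5:30, so local arrival = 8:00 PM + 5:30 = 1:30 AM on Aug 9.

1:30 AM on Aug 9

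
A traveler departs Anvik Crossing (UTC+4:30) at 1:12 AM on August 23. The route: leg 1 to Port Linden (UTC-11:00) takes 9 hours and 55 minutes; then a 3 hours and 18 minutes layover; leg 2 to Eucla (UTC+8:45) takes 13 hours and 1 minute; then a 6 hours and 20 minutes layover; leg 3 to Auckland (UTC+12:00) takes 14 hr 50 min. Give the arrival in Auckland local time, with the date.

8:06 AM on Aug 25

Convert departure to UTC: 1:12 AM − 4:30 = 8:42 PM UTC on Aug 22.
Add 9 hours and 55 minutes leg 1 → 6:37 AM UTC (Aug 23).
Add 3 hours and 18 minutes layover in Port Linden → 9:55 AM UTC.
Add 13 hours and 1 minute leg 2 → 10:56 PM UTC.
Add 6 hours and 20 minutes layover in Eucla → 5:16 AM UTC (Aug 24).
Add 14 hours 50 minutes leg 3 → 8:06 PM UTC.
Auckland is UTC+12:00, so local arrival = 8:06 PM + 12:00 = 8:06 AM on Aug 25.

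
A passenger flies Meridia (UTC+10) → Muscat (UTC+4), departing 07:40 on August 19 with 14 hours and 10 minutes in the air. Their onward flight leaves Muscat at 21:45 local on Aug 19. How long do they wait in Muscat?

5 hours 55 minutes

Convert departure to UTC: 07:40 − 10:00 = 21:40 UTC on Aug 18.
Add 14 hours 10 minutes flight time → 11:50 UTC (Aug 19).
Muscat is UTC+4:00, so local arrival = 11:50 + 4:00 = 15:50 on Aug 19.
Layover = 21:45 − 15:50 = 5 hours 55 minutes.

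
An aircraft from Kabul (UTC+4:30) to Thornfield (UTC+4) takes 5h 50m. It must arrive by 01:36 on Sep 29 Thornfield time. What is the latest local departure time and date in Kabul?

20:16 on Sep 28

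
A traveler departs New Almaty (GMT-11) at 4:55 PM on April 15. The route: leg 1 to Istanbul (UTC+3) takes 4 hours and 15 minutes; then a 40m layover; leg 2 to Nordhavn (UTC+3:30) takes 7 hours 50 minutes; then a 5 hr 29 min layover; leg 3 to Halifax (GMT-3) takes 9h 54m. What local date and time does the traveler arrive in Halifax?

Convert departure to UTC: 4:55 PM + 11:00 = 3:55 AM UTC on Apr 16.
Add 4 hours 15 minutes leg 1 → 8:10 AM UTC.
Add 40 minutes layover in Istanbul → 8:50 AM UTC.
Add 7 hours 50 minutes leg 2 → 4:40 PM UTC.
Add 5 hours and 29 minutes layover in Nordhavn → 10:09 PM UTC.
Add 9 hours 54 minutes leg 3 → 8:03 AM UTC (Apr 17).
Halifax is UTC−3:00, so local arrival = 8:03 AM − 3:00 = 5:03 AM on Apr 17.

5:03 AM on April 17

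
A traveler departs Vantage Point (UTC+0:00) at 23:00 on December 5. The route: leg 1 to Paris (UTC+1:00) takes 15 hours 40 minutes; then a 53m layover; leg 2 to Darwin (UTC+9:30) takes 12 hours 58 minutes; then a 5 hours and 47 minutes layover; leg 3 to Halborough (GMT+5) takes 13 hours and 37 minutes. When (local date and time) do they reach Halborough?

04:55 on December 8

Vantage Point is at UTC+0, so departure is already 23:00 UTC on Dec 5.
Add 15 hours and 40 minutes leg 1 → 14:40 UTC (Dec 6).
Add 53 minutes layover in Paris → 15:33 UTC.
Add 12 hours 58 minutes leg 2 → 04:31 UTC (Dec 7).
Add 5 hours 47 minutes layover in Darwin → 10:18 UTC.
Add 13 hours and 37 minutes leg 3 → 23:55 UTC.
Halborough is UTC+5:00, so local arrival = 23:55 + 5:00 = 04:55 on Dec 8.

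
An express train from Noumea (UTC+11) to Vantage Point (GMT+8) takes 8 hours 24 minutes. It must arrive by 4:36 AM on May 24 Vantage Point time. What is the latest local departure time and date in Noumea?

11:12 PM on May 23

Target arrival in UTC: 4:36 AM − 8:00 = 8:36 PM on May 23.
Subtract 8 hours and 24 minutes → departure 12:12 PM UTC on May 23.
Noumea is UTC+11:00: 12:12 PM + 11:00 = 11:12 PM on May 23.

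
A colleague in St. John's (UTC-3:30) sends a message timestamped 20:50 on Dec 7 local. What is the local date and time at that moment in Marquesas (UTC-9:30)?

In UTC: 20:50 + 3:30 = 00:20 on Dec 8.
Marquesas is UTC−9:30: 00:20 − 9:30 = 14:50 on Dec 7.

14:50 on December 7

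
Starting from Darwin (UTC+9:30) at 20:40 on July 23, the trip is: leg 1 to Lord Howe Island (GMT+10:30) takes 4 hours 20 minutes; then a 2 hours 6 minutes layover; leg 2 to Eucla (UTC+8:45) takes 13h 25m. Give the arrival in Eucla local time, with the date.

Convert departure to UTC: 20:40 − 9:30 = 11:10 UTC on Jul 23.
Add 4 hours and 20 minutes leg 1 → 15:30 UTC.
Add 2 hours and 6 minutes layover in Lord Howe Island → 17:36 UTC.
Add 13 hours 25 minutes leg 2 → 07:01 UTC (Jul 24).
Eucla is UTC+8:45, so local arrival = 07:01 + 8:45 = 15:46 on Jul 24.

15:46 on Jul 24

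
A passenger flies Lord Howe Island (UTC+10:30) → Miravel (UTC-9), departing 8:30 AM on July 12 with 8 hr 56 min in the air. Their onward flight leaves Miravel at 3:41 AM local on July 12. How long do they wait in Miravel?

5 hours 45 minutes

Convert departure to UTC: 8:30 AM − 10:30 = 10:00 PM UTC on Jul 11.
Add 8 hours 56 minutes flight time → 6:56 AM UTC (Jul 12).
Miravel is UTC−9:00, so local arrival = 6:56 AM − 9:00 = 9:56 PM on Jul 11.
Layover = 3:41 AM − 9:56 PM (+1 day) = 5 hours 45 minutes.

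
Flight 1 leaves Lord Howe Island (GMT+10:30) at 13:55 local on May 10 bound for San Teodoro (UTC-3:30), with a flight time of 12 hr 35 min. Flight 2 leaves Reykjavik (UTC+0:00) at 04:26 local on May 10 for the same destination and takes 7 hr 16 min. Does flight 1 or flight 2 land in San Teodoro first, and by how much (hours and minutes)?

Flight 1 in UTC: 13:55 − 10:30 = 03:25 on May 10.
+12 hours and 35 minutes → arrive 16:00 UTC on May 10.
Flight 2 departs at 04:26 UTC (May 10).
+7 hours and 16 minutes → arrive 11:42 UTC on May 10.
Flight 2 lands earlier by 4 hours 18 minutes.

the second, by 4 hours 18 minutes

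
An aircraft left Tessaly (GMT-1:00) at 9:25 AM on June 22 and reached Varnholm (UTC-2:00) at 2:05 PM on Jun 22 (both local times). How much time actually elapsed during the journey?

Varnholm is 1:00 behind Tessaly.
Clock-face elapsed time (ignoring zones) is 4 hours 40 minutes.
Actual elapsed = 4 hours 40 minutes + 1:00 = 5 hours 40 minutes.

5 hours 40 minutes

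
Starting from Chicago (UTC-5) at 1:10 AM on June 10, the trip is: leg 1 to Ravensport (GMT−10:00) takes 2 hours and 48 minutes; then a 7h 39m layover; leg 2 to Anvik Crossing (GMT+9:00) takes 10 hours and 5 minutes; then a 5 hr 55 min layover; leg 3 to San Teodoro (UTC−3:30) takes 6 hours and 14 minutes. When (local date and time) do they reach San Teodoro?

Convert departure to UTC: 1:10 AM + 5:00 = 6:10 AM UTC on Jun 10.
Add 2 hours and 48 minutes leg 1 → 8:58 AM UTC.
Add 7 hours 39 minutes layover in Ravensport → 4:37 PM UTC.
Add 10 hours 5 minutes leg 2 → 2:42 AM UTC (Jun 11).
Add 5 hours 55 minutes layover in Anvik Crossing → 8:37 AM UTC.
Add 6 hours 14 minutes leg 3 → 2:51 PM UTC.
San Teodoro is UTC−3:30, so local arrival = 2:51 PM − 3:30 = 11:21 AM on Jun 11.

11:21 AM on June 11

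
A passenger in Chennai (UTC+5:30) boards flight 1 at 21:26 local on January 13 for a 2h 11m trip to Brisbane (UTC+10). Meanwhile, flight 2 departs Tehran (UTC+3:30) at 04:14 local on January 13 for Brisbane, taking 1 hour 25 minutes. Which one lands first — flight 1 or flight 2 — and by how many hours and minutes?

the second, by 15 hours 58 minutes

Flight 1 in UTC: 21:26 − 5:30 = 15:56 on Jan 13.
+2 hours 11 minutes → arrive 18:07 UTC on Jan 13.
Flight 2 in UTC: 04:14 − 3:30 = 00:44 on Jan 13.
+1 hour and 25 minutes → arrive 02:09 UTC on Jan 13.
Flight 2 lands earlier by 15 hours 58 minutes.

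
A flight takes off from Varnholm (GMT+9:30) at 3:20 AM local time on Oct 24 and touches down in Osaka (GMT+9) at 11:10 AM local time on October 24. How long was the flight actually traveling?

8 hours 20 minutes

Osaka is 0:30 behind Varnholm.
Clock-face elapsed time (ignoring zones) is 7 hours 50 minutes.
Actual elapsed = 7 hours 50 minutes + 0:30 = 8 hours 20 minutes.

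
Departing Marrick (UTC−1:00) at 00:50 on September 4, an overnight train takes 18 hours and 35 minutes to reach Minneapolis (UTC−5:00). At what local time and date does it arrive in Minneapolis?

Convert departure to UTC: 00:50 + 1:00 = 01:50 UTC on Sep 4.
Add 18 hours 35 minutes travel time → 20:25 UTC.
Minneapolis is UTC−5:00, so local arrival = 20:25 − 5:00 = 15:25 on Sep 4.

15:25 on September 4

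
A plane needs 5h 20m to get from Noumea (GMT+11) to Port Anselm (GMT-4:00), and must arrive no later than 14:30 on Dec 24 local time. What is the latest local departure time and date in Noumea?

00:10 on December 25

Target arrival in UTC: 14:30 + 4:00 = 18:30 on Dec 24.
Subtract 5 hours 20 minutes → departure 13:10 UTC on Dec 24.
Noumea is UTC+11:00: 13:10 + 11:00 = 00:10 on Dec 25.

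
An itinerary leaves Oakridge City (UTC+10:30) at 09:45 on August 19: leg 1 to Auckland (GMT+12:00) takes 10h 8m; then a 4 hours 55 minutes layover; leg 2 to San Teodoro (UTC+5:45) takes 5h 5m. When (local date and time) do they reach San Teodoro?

01:08 on Aug 20

Convert departure to UTC: 09:45 − 10:30 = 23:15 UTC on Aug 18.
Add 10 hours 8 minutes leg 1 → 09:23 UTC (Aug 19).
Add 4 hours 55 minutes layover in Auckland → 14:18 UTC.
Add 5 hours and 5 minutes leg 2 → 19:23 UTC.
San Teodoro is UTC+5:45, so local arrival = 19:23 + 5:45 = 01:08 on Aug 20.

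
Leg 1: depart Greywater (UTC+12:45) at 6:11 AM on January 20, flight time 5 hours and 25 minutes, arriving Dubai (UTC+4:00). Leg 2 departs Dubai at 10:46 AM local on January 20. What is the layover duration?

Convert departure to UTC: 6:11 AM − 12:45 = 5:26 PM UTC on Jan 19.
Add 5 hours 25 minutes flight time → 10:51 PM UTC.
Dubai is UTC+4:00, so local arrival = 10:51 PM + 4:00 = 2:51 AM on Jan 20.
Layover = 10:46 AM − 2:51 AM = 7 hours 55 minutes.

7 hours 55 minutes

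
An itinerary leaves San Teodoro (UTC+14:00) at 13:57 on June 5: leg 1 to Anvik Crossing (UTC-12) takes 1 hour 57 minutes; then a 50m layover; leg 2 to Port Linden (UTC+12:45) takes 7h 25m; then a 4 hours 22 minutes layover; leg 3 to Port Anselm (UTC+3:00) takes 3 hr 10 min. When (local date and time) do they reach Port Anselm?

Convert departure to UTC: 13:57 − 14:00 = 23:57 UTC on Jun 4.
Add 1 hour 57 minutes leg 1 → 01:54 UTC (Jun 5).
Add 50 minutes layover in Anvik Crossing → 02:44 UTC.
Add 7 hours 25 minutes leg 2 → 10:09 UTC.
Add 4 hours and 22 minutes layover in Port Linden → 14:31 UTC.
Add 3 hours and 10 minutes leg 3 → 17:41 UTC.
Port Anselm is UTC+3:00, so local arrival = 17:41 + 3:00 = 20:41 on Jun 5.

20:41 on June 5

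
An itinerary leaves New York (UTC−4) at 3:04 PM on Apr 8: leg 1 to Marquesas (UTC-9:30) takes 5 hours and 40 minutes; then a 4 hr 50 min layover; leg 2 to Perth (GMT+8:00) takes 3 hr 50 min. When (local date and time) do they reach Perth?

5:24 PM on Apr 9

Convert departure to UTC: 3:04 PM + 4:00 = 7:04 PM UTC on Apr 8.
Add 5 hours and 40 minutes leg 1 → 12:44 AM UTC (Apr 9).
Add 4 hours and 50 minutes layover in Marquesas → 5:34 AM UTC.
Add 3 hours and 50 minutes leg 2 → 9:24 AM UTC.
Perth is UTC+8:00, so local arrival = 9:24 AM + 8:00 = 5:24 PM on Apr 9.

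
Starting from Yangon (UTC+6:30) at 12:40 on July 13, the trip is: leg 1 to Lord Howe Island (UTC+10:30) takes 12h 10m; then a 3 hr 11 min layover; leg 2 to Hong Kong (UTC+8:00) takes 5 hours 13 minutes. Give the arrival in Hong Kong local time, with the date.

10:44 on Jul 14

Convert departure to UTC: 12:40 − 6:30 = 06:10 UTC on Jul 13.
Add 12 hours 10 minutes leg 1 → 18:20 UTC.
Add 3 hours and 11 minutes layover in Lord Howe Island → 21:31 UTC.
Add 5 hours 13 minutes leg 2 → 02:44 UTC (Jul 14).
Hong Kong is UTC+8:00, so local arrival = 02:44 + 8:00 = 10:44 on Jul 14.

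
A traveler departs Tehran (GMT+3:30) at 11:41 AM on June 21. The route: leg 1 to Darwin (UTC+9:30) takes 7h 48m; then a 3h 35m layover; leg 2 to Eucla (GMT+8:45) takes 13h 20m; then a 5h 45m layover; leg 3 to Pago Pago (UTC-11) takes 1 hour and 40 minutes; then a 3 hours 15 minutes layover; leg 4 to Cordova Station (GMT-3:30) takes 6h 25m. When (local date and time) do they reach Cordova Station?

10:29 PM on June 22

Convert departure to UTC: 11:41 AM − 3:30 = 8:11 AM UTC on Jun 21.
Add 7 hours 48 minutes leg 1 → 3:59 PM UTC.
Add 3 hours and 35 minutes layover in Darwin → 7:34 PM UTC.
Add 13 hours 20 minutes leg 2 → 8:54 AM UTC (Jun 22).
Add 5 hours and 45 minutes layover in Eucla → 2:39 PM UTC.
Add 1 hour 40 minutes leg 3 → 4:19 PM UTC.
Add 3 hours and 15 minutes layover in Pago Pago → 7:34 PM UTC.
Add 6 hours and 25 minutes leg 4 → 1:59 AM UTC (Jun 23).
Cordova Station is UTC−3:30, so local arrival = 1:59 AM − 3:30 = 10:29 PM on Jun 22.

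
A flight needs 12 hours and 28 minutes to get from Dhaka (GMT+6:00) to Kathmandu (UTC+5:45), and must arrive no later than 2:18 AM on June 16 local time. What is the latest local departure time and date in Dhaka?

2:05 PM on June 15

Target arrival in UTC: 2:18 AM − 5:45 = 8:33 PM on Jun 15.
Subtract 12 hours 28 minutes → departure 8:05 AM UTC on Jun 15.
Dhaka is UTC+6:00: 8:05 AM + 6:00 = 2:05 PM on Jun 15.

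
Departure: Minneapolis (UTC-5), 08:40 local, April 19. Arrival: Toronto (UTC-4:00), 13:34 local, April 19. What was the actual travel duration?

Toronto is 1:00 ahead of Minneapolis.
Clock-face elapsed time (ignoring zones) is 4 hours 54 minutes.
Actual elapsed = 4 hours 54 minutes − 1:00 = 3 hours 54 minutes.

3 hours 54 minutes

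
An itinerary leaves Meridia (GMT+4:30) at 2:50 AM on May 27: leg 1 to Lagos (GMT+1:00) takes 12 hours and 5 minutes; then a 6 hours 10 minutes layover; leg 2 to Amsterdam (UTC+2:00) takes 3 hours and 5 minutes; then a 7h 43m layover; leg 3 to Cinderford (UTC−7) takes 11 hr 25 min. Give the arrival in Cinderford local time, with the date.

Convert departure to UTC: 2:50 AM − 4:30 = 10:20 PM UTC on May 26.
Add 12 hours 5 minutes leg 1 → 10:25 AM UTC (May 27).
Add 6 hours and 10 minutes layover in Lagos → 4:35 PM UTC.
Add 3 hours and 5 minutes leg 2 → 7:40 PM UTC.
Add 7 hours and 43 minutes layover in Amsterdam → 3:23 AM UTC (May 28).
Add 11 hours and 25 minutes leg 3 → 2:48 PM UTC.
Cinderford is UTC−7:00, so local arrival = 2:48 PM − 7:00 = 7:48 AM on May 28.

7:48 AM on May 28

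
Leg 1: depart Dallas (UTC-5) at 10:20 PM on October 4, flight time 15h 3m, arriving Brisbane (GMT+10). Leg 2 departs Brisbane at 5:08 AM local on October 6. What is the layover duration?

45 minutes

Convert departure to UTC: 10:20 PM + 5:00 = 3:20 AM UTC on Oct 5.
Add 15 hours and 3 minutes flight time → 6:23 PM UTC.
Brisbane is UTC+10:00, so local arrival = 6:23 PM + 10:00 = 4:23 AM on Oct 6.
Layover = 5:08 AM − 4:23 AM = 45 minutes.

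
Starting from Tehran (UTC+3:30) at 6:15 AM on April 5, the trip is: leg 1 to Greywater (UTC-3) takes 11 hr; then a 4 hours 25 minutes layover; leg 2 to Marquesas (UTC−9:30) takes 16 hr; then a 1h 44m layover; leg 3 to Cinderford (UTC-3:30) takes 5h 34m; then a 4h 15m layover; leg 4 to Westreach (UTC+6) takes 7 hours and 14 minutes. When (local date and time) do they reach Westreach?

10:57 AM on April 7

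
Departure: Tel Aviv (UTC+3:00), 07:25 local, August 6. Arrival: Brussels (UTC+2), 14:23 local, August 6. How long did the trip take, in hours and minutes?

Departure in UTC: 07:25 − 3:00 = 04:25 on Aug 6.
Arrival in UTC: 14:23 − 2:00 = 12:23 on Aug 6.
Elapsed = 12:23 − 04:25 = 7 hours 58 minutes.

7 hours 58 minutes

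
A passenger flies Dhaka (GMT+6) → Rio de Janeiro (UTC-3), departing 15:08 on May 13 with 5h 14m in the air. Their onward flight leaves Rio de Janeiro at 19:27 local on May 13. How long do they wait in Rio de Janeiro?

8 hours 5 minutes

Convert departure to UTC: 15:08 − 6:00 = 09:08 UTC on May 13.
Add 5 hours 14 minutes flight time → 14:22 UTC.
Rio de Janeiro is UTC−3:00, so local arrival = 14:22 − 3:00 = 11:22 on May 13.
Layover = 19:27 − 11:22 = 8 hours 5 minutes.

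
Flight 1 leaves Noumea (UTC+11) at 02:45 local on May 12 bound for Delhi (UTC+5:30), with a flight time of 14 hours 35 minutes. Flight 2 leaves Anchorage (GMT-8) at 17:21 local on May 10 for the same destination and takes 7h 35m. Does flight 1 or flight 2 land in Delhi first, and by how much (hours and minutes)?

the second, by 21 hours 24 minutes

Flight 1 in UTC: 02:45 − 11:00 = 15:45 on May 11.
+14 hours and 35 minutes → arrive 06:20 UTC on May 12.
Flight 2 in UTC: 17:21 + 8:00 = 01:21 on May 11.
+7 hours 35 minutes → arrive 08:56 UTC on May 11.
Flight 2 lands earlier by 21 hours 24 minutes.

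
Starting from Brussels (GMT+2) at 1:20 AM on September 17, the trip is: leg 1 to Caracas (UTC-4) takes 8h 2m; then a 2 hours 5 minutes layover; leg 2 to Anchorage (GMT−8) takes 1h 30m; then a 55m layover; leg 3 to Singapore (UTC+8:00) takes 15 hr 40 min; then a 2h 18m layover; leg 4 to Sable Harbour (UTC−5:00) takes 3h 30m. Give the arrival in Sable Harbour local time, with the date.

4:20 AM on September 18

Convert departure to UTC: 1:20 AM − 2:00 = 11:20 PM UTC on Sep 16.
Add 8 hours 2 minutes leg 1 → 7:22 AM UTC (Sep 17).
Add 2 hours 5 minutes layover in Caracas → 9:27 AM UTC.
Add 1 hour and 30 minutes leg 2 → 10:57 AM UTC.
Add 55 minutes layover in Anchorage → 11:52 AM UTC.
Add 15 hours and 40 minutes leg 3 → 3:32 AM UTC (Sep 18).
Add 2 hours 18 minutes layover in Singapore → 5:50 AM UTC.
Add 3 hours 30 minutes leg 4 → 9:20 AM UTC.
Sable Harbour is UTC−5:00, so local arrival = 9:20 AM − 5:00 = 4:20 AM on Sep 18.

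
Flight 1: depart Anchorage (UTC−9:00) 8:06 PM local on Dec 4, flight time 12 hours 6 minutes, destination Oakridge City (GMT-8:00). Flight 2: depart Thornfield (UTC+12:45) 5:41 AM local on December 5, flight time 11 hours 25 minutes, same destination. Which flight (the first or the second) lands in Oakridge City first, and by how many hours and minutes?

the second, by 12 hours 51 minutes

Flight 1 in UTC: 8:06 PM + 9:00 = 5:06 AM on Dec 5.
+12 hours and 6 minutes → arrive 5:12 PM UTC on Dec 5.
Flight 2 in UTC: 5:41 AM − 12:45 = 4:56 PM on Dec 4.
+11 hours and 25 minutes → arrive 4:21 AM UTC on Dec 5.
Flight 2 lands earlier by 12 hours 51 minutes.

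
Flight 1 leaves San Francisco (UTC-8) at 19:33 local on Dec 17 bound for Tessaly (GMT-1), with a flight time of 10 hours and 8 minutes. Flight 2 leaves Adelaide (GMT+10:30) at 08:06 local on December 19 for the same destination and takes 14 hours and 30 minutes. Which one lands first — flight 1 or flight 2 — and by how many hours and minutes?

the first, by 22 hours 25 minutes

Flight 1 in UTC: 19:33 + 8:00 = 03:33 on Dec 18.
+10 hours and 8 minutes → arrive 13:41 UTC on Dec 18.
Flight 2 in UTC: 08:06 − 10:30 = 21:36 on Dec 18.
+14 hours and 30 minutes → arrive 12:06 UTC on Dec 19.
Flight 1 lands earlier by 22 hours 25 minutes.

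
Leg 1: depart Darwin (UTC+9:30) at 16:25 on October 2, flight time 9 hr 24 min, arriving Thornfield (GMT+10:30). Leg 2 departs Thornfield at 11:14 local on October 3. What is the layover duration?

8 hours 25 minutes

Convert departure to UTC: 16:25 − 9:30 = 06:55 UTC on Oct 2.
Add 9 hours 24 minutes flight time → 16:19 UTC.
Thornfield is UTC+10:30, so local arrival = 16:19 + 10:30 = 02:49 on Oct 3.
Layover = 11:14 − 02:49 = 8 hours 25 minutes.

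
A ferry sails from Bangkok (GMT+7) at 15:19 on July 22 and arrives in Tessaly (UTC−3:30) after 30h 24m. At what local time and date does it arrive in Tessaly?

11:13 on July 23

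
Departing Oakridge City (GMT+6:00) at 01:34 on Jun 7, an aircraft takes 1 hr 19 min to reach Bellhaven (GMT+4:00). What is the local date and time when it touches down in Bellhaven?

00:53 on June 7

Bellhaven is 2:00 behind Oakridge City.
After 1 hour 19 minutes it is 02:53 in Oakridge City.
Shift by the zone difference: 02:53 − 2:00 = 00:53 on Jun 7 in Bellhaven.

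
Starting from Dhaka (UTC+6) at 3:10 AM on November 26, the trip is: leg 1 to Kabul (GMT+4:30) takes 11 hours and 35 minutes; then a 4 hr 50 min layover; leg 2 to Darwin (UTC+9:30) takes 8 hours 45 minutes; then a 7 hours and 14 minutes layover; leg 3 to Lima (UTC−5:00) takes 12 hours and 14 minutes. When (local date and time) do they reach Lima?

Convert departure to UTC: 3:10 AM − 6:00 = 9:10 PM UTC on Nov 25.
Add 11 hours and 35 minutes leg 1 → 8:45 AM UTC (Nov 26).
Add 4 hours 50 minutes layover in Kabul → 1:35 PM UTC.
Add 8 hours 45 minutes leg 2 → 10:20 PM UTC.
Add 7 hours 14 minutes layover in Darwin → 5:34 AM UTC (Nov 27).
Add 12 hours 14 minutes leg 3 → 5:48 PM UTC.
Lima is UTC−5:00, so local arrival = 5:48 PM − 5:00 = 12:48 PM on Nov 27.

12:48 PM on November 27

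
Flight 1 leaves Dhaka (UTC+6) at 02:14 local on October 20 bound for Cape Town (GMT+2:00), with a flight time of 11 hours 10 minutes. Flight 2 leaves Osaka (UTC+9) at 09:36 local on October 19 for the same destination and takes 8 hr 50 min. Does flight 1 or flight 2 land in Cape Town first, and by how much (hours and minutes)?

Flight 1 in UTC: 02:14 − 6:00 = 20:14 on Oct 19.
+11 hours and 10 minutes → arrive 07:24 UTC on Oct 20.
Flight 2 in UTC: 09:36 − 9:00 = 00:36 on Oct 19.
+8 hours and 50 minutes → arrive 09:26 UTC on Oct 19.
Flight 2 lands earlier by 21 hours 58 minutes.

the second, by 21 hours 58 minutes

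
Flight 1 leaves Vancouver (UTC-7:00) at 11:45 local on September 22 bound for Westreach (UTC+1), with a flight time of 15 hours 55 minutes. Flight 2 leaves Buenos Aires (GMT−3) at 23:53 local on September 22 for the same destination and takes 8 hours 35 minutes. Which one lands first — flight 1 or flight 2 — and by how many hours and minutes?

Flight 1 in UTC: 11:45 + 7:00 = 18:45 on Sep 22.
+15 hours and 55 minutes → arrive 10:40 UTC on Sep 23.
Flight 2 in UTC: 23:53 + 3:00 = 02:53 on Sep 23.
+8 hours 35 minutes → arrive 11:28 UTC on Sep 23.
Flight 1 lands earlier by 48 minutes.

the first, by 48 minutes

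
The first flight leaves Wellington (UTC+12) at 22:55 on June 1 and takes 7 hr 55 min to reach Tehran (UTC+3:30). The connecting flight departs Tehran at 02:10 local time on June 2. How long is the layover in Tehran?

3 hours 50 minutes

Convert departure to UTC: 22:55 − 12:00 = 10:55 UTC on Jun 1.
Add 7 hours 55 minutes flight time → 18:50 UTC.
Tehran is UTC+3:30, so local arrival = 18:50 + 3:30 = 22:20 on Jun 1.
Layover = 02:10 − 22:20 (+1 day) = 3 hours 50 minutes.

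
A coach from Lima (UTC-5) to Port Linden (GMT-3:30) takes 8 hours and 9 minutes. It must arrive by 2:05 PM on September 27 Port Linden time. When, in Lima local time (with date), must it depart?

Target arrival in UTC: 2:05 PM + 3:30 = 5:35 PM on Sep 27.
Subtract 8 hours 9 minutes → departure 9:26 AM UTC on Sep 27.
Lima is UTC−5:00: 9:26 AM − 5:00 = 4:26 AM on Sep 27.

4:26 AM on Sep 27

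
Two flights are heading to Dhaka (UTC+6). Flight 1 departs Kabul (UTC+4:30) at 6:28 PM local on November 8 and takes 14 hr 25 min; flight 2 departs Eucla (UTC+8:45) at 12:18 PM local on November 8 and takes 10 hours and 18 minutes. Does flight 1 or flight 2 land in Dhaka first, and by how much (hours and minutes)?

Flight 1 in UTC: 6:28 PM − 4:30 = 1:58 PM on Nov 8.
+14 hours 25 minutes → arrive 4:23 AM UTC on Nov 9.
Flight 2 in UTC: 12:18 PM − 8:45 = 3:33 AM on Nov 8.
+10 hours and 18 minutes → arrive 1:51 PM UTC on Nov 8.
Flight 2 lands earlier by 14 hours 32 minutes.

the second, by 14 hours 32 minutes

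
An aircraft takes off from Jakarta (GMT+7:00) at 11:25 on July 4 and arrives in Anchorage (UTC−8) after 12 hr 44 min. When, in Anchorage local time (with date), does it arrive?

Convert departure to UTC: 11:25 − 7:00 = 04:25 UTC on Jul 4.
Add 12 hours 44 minutes travel time → 17:09 UTC.
Anchorage is UTC−8:00, so local arrival = 17:09 − 8:00 = 09:09 on Jul 4.

09:09 on Jul 4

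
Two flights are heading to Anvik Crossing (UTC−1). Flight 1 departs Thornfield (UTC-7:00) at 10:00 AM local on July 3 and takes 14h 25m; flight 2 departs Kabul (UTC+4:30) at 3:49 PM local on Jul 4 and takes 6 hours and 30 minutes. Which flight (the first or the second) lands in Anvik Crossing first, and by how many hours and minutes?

the first, by 10 hours 24 minutes

Flight 1 in UTC: 10:00 AM + 7:00 = 5:00 PM on Jul 3.
+14 hours 25 minutes → arrive 7:25 AM UTC on Jul 4.
Flight 2 in UTC: 3:49 PM − 4:30 = 11:19 AM on Jul 4.
+6 hours and 30 minutes → arrive 5:49 PM UTC on Jul 4.
Flight 1 lands earlier by 10 hours 24 minutes.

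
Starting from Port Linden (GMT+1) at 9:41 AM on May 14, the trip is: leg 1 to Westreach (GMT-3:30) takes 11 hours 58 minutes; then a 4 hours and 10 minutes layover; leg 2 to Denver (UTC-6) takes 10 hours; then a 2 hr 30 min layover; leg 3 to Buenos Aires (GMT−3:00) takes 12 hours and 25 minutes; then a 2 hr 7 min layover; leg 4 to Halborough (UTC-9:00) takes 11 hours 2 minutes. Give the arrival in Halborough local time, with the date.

5:53 AM on May 16

Convert departure to UTC: 9:41 AM − 1:00 = 8:41 AM UTC on May 14.
Add 11 hours and 58 minutes leg 1 → 8:39 PM UTC.
Add 4 hours and 10 minutes layover in Westreach → 12:49 AM UTC (May 15).
Add 10 hours leg 2 → 10:49 AM UTC.
Add 2 hours and 30 minutes layover in Denver → 1:19 PM UTC.
Add 12 hours and 25 minutes leg 3 → 1:44 AM UTC (May 16).
Add 2 hours 7 minutes layover in Buenos Aires → 3:51 AM UTC.
Add 11 hours and 2 minutes leg 4 → 2:53 PM UTC.
Halborough is UTC−9:00, so local arrival = 2:53 PM − 9:00 = 5:53 AM on May 16.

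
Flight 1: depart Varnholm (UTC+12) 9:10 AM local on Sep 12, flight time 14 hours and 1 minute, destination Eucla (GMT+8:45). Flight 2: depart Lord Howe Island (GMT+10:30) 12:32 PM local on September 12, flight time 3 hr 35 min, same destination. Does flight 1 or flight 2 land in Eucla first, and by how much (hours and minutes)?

Flight 1 in UTC: 9:10 AM − 12:00 = 9:10 PM on Sep 11.
+14 hours 1 minute → arrive 11:11 AM UTC on Sep 12.
Flight 2 in UTC: 12:32 PM − 10:30 = 2:02 AM on Sep 12.
+3 hours and 35 minutes → arrive 5:37 AM UTC on Sep 12.
Flight 2 lands earlier by 5 hours 34 minutes.

the second, by 5 hours 34 minutes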